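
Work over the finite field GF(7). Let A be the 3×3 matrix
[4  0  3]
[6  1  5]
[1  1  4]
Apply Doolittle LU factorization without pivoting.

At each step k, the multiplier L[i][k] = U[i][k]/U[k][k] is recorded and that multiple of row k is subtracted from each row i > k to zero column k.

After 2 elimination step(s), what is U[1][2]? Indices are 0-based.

[col 0] pivot 4
  R1 -= 5*R0 → (0, 1, 4)  (L[1][0] := 5)
  R2 -= 2*R0 → (0, 1, 5)  (L[2][0] := 2)
[col 1] pivot 1
  R2 -= 1*R1 → (0, 0, 1)  (L[2][1] := 1)

U[1][2] = 4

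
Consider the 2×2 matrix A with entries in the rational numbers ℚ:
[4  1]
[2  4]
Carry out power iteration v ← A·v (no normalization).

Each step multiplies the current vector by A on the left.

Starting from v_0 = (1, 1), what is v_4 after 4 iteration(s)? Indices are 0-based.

v_0 = (1, 1).
v_1 = A·v_0 = (5, 6).
v_2 = A·v_1 = (26, 34).
v_3 = A·v_2 = (138, 188).
v_4 = A·v_3 = (740, 1028).

v_4 = (740, 1028)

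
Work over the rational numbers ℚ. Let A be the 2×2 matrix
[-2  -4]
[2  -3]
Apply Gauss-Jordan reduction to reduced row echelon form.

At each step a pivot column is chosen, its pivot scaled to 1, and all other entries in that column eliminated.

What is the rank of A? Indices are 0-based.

[1] R0 /= -2  ⇒  (1, 2)
     R1 -= 2·R0  ⇒  (0, -7)
[2] R1 /= -7  ⇒  (0, 1)
     R0 -= 2·R1  ⇒  (1, 0)

rank = 2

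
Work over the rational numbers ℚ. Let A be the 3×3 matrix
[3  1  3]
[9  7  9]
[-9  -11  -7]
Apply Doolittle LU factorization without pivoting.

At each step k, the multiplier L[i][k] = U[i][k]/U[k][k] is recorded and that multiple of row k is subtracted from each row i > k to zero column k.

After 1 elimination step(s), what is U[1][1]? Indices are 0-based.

[col 0] pivot 3
  R1 -= 3*R0 → (0, 4, 0)  (L[1][0] := 3)
  R2 -= -3*R0 → (0, -8, 2)  (L[2][0] := -3)

U[1][1] = 4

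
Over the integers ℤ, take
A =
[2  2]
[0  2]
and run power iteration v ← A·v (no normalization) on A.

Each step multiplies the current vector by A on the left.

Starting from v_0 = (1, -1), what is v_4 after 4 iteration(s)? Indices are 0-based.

v_0 = (1, -1).
v_1 = A·v_0 = (0, -2).
v_2 = A·v_1 = (-4, -4).
v_3 = A·v_2 = (-16, -8).
v_4 = A·v_3 = (-48, -16).

v_4 = (-48, -16)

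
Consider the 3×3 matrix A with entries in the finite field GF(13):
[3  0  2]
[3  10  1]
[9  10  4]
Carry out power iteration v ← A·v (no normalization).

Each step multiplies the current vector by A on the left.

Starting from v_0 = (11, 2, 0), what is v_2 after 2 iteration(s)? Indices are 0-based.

v_0 = (11, 2, 0).
v_1 = A·v_0 = (7, 1, 2).
v_2 = A·v_1 = (12, 7, 3).

v_2 = (12, 7, 3)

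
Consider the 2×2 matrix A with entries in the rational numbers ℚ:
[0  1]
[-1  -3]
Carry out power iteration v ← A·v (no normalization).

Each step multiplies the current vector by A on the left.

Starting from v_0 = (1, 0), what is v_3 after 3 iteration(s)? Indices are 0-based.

v_0 = (1, 0).
v_1 = A·v_0 = (0, -1).
v_2 = A·v_1 = (-1, 3).
v_3 = A·v_2 = (3, -8).

v_3 = (3, -8)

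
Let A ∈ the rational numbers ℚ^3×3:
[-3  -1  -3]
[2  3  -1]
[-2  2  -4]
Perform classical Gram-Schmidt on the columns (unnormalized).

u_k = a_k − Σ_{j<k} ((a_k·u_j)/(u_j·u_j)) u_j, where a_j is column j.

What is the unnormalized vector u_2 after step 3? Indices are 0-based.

Step 1: u_0 = a_0 = (-3, 2, -2).
Step 2: u_1 = a_1 − (5/17)·u_0 = (-2/17, 41/17, 44/17).
Step 3: u_2 = a_2 − (15/17)·u_0 − (-211/213)·u_1 = (-100/213, -80/213, 70/213).

u_2 = (-100/213, -80/213, 70/213)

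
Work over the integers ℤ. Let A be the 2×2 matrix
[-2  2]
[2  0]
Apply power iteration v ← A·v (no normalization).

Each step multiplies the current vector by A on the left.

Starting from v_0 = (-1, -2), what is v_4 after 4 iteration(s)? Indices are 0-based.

v_0 = (-1, -2).
v_1 = A·v_0 = (-2, -2).
v_2 = A·v_1 = (0, -4).
v_3 = A·v_2 = (-8, 0).
v_4 = A·v_3 = (16, -16).

v_4 = (16, -16)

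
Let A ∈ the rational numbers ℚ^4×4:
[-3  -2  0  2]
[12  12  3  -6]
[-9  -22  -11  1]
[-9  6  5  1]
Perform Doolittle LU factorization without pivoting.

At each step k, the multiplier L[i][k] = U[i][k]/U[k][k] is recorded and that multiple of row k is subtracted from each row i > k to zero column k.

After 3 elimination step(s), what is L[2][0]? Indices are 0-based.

L[2][0] = 3

Step 1: pivot at (0,0) is -3.
  row1 ← row1 − (-4)·row0  ⇒  L[1][0]=-4, U row1=(0, 4, 3, 2)
  row2 ← row2 − (3)·row0  ⇒  L[2][0]=3, U row2=(0, -16, -11, -5)
  row3 ← row3 − (3)·row0  ⇒  L[3][0]=3, U row3=(0, 12, 5, -5)
Step 2: pivot at (1,1) is 4.
  row2 ← row2 − (-4)·row1  ⇒  L[2][1]=-4, U row2=(0, 0, 1, 3)
  row3 ← row3 − (3)·row1  ⇒  L[3][1]=3, U row3=(0, 0, -4, -11)
Step 3: pivot at (2,2) is 1.
  row3 ← row3 − (-4)·row2  ⇒  L[3][2]=-4, U row3=(0, 0, 0, 1)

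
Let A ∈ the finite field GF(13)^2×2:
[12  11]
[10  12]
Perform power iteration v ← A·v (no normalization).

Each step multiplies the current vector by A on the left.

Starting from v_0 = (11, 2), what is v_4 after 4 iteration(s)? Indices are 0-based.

v_0 = (11, 2).
v_1 = A·v_0 = (11, 4).
v_2 = A·v_1 = (7, 2).
v_3 = A·v_2 = (2, 3).
v_4 = A·v_3 = (5, 4).

v_4 = (5, 4)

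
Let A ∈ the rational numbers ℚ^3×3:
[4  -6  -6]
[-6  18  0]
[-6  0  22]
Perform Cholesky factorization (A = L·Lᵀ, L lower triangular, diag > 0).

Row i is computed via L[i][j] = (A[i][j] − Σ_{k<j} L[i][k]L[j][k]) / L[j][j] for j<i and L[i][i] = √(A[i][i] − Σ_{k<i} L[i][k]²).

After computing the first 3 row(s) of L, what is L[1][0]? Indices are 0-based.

Step 1: L[0][0] = √(4) = 2.
  L[1][0] = (-6) / L[0][0] = -3.
Step 2: L[1][1] = √(9) = 3.
  L[2][0] = (-6) / L[0][0] = -3.
  L[2][1] = (-9) / L[1][1] = -3.
Step 3: L[2][2] = √(4) = 2.

L[1][0] = -3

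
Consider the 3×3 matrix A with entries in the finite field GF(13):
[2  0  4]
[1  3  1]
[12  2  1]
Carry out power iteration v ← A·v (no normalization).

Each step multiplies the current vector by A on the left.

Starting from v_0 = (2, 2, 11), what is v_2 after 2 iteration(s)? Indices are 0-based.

v_2 = (5, 1, 3)

v_0 = (2, 2, 11).
v_1 = A·v_0 = (9, 6, 0).
v_2 = A·v_1 = (5, 1, 3).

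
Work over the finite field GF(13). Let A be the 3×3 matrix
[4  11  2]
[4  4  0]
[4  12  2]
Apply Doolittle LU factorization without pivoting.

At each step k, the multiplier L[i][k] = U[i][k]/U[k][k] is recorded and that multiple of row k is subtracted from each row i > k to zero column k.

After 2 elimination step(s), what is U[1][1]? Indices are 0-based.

U[1][1] = 6

k=0: U[0][0]=4
  eliminate (1,0): mult=1, new row 1: (0, 6, 11); set L[1][0]=1
  eliminate (2,0): mult=1, new row 2: (0, 1, 0); set L[2][0]=1
k=1: U[1][1]=6
  eliminate (2,1): mult=11, new row 2: (0, 0, 9); set L[2][1]=11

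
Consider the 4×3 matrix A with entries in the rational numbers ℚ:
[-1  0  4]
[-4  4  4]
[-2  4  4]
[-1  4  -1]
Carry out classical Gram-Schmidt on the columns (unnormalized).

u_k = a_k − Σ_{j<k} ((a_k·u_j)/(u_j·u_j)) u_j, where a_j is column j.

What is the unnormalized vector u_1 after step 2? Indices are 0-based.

u_1 = (-14/11, -12/11, 16/11, 30/11)

Step 1: u_0 = a_0 = (-1, -4, -2, -1).
Step 2: u_1 = a_1 − (-14/11)·u_0 = (-14/11, -12/11, 16/11, 30/11).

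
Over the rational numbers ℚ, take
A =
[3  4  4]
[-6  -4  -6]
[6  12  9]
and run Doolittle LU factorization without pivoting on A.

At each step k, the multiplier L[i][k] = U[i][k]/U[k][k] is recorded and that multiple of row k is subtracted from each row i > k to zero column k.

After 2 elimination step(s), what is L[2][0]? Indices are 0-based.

k=0: U[0][0]=3
  eliminate (1,0): mult=-2, new row 1: (0, 4, 2); set L[1][0]=-2
  eliminate (2,0): mult=2, new row 2: (0, 4, 1); set L[2][0]=2
k=1: U[1][1]=4
  eliminate (2,1): mult=1, new row 2: (0, 0, -1); set L[2][1]=1

L[2][0] = 2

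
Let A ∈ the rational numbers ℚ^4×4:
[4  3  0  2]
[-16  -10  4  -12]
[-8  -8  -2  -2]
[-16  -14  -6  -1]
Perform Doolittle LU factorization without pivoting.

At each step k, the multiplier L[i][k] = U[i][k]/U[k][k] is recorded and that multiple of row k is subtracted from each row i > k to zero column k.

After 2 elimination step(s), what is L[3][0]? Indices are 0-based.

Step 1: pivot at (0,0) is 4.
  row1 ← row1 − (-4)·row0  ⇒  L[1][0]=-4, U row1=(0, 2, 4, -4)
  row2 ← row2 − (-2)·row0  ⇒  L[2][0]=-2, U row2=(0, -2, -2, 2)
  row3 ← row3 − (-4)·row0  ⇒  L[3][0]=-4, U row3=(0, -2, -6, 7)
Step 2: pivot at (1,1) is 2.
  row2 ← row2 − (-1)·row1  ⇒  L[2][1]=-1, U row2=(0, 0, 2, -2)
  row3 ← row3 − (-1)·row1  ⇒  L[3][1]=-1, U row3=(0, 0, -2, 3)

L[3][0] = -4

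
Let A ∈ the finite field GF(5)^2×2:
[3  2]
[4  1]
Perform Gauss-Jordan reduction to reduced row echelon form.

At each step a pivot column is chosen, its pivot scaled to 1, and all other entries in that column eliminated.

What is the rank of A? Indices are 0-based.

rank = 1

pivot(0,0)=3: scale R0 → (1, 4)
  clear (1,0): R1 −= (4)R0 → (0, 0)
col 1: no nonzero at/below row 1; advance.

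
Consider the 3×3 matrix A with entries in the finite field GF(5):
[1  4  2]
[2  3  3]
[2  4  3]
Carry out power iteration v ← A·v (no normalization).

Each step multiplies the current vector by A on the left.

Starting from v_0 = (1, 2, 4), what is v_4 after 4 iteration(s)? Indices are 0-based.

v_0 = (1, 2, 4).
v_1 = A·v_0 = (2, 0, 2).
v_2 = A·v_1 = (1, 0, 0).
v_3 = A·v_2 = (1, 2, 2).
v_4 = A·v_3 = (3, 4, 1).

v_4 = (3, 4, 1)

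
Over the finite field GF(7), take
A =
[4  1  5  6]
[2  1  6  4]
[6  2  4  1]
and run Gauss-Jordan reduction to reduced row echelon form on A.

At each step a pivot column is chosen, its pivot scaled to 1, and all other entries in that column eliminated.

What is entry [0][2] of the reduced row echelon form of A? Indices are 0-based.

step 1: normalize row 0 (÷4) = (1, 2, 3, 5)
  row 1: subtract 2×row0 = (0, 4, 0, 1)
  row 2: subtract 6×row0 = (0, 4, 0, 6)
step 2: normalize row 1 (÷4) = (0, 1, 0, 2)
  row 0: subtract 2×row1 = (1, 0, 3, 1)
  row 2: subtract 4×row1 = (0, 0, 0, 5)
skip col 2 (zero from row 2)
step 3: normalize row 2 (÷5) = (0, 0, 0, 1)
  row 0: subtract 1×row2 = (1, 0, 3, 0)
  row 1: subtract 2×row2 = (0, 1, 0, 0)

M[0][2] = 3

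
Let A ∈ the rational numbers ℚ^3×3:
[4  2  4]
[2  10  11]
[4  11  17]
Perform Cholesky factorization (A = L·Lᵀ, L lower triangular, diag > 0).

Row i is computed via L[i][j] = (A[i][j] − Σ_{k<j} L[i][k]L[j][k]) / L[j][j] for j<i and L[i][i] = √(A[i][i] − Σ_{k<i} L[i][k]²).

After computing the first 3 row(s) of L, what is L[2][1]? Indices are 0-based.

Step 1: L[0][0] = √(4) = 2.
  L[1][0] = (2) / L[0][0] = 1.
Step 2: L[1][1] = √(9) = 3.
  L[2][0] = (4) / L[0][0] = 2.
  L[2][1] = (9) / L[1][1] = 3.
Step 3: L[2][2] = √(4) = 2.

L[2][1] = 3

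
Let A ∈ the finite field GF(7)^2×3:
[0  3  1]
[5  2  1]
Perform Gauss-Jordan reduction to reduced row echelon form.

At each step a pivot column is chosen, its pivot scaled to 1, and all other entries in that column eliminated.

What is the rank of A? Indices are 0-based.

pivot(0,0): swap R0↔R1
pivot(0,0)=5: scale R0 → (1, 6, 3)
pivot(1,1)=3: scale R1 → (0, 1, 5)
  clear (0,1): R0 −= (6)R1 → (1, 0, 1)

rank = 2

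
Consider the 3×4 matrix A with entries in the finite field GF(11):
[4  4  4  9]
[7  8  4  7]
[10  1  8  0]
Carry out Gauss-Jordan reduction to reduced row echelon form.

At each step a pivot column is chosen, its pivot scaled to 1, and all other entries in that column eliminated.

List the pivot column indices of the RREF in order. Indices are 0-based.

pivot columns: 0, 1, 2

pivot(0,0)=4: scale R0 → (1, 1, 1, 5)
  clear (1,0): R1 −= (7)R0 → (0, 1, 8, 5)
  clear (2,0): R2 −= (10)R0 → (0, 2, 9, 5)
pivot(1,1)=1: scale R1 → (0, 1, 8, 5)
  clear (0,1): R0 −= (1)R1 → (1, 0, 4, 0)
  clear (2,1): R2 −= (2)R1 → (0, 0, 4, 6)
pivot(2,2)=4: scale R2 → (0, 0, 1, 7)
  clear (0,2): R0 −= (4)R2 → (1, 0, 0, 5)
  clear (1,2): R1 −= (8)R2 → (0, 1, 0, 4)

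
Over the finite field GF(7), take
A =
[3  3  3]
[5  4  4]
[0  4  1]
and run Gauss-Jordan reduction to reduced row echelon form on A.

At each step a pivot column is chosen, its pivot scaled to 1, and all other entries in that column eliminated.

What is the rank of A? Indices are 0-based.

rank = 3

pivot(0,0)=3: scale R0 → (1, 1, 1)
  clear (1,0): R1 −= (5)R0 → (0, 6, 6)
pivot(1,1)=6: scale R1 → (0, 1, 1)
  clear (0,1): R0 −= (1)R1 → (1, 0, 0)
  clear (2,1): R2 −= (4)R1 → (0, 0, 4)
pivot(2,2)=4: scale R2 → (0, 0, 1)
  clear (1,2): R1 −= (1)R2 → (0, 1, 0)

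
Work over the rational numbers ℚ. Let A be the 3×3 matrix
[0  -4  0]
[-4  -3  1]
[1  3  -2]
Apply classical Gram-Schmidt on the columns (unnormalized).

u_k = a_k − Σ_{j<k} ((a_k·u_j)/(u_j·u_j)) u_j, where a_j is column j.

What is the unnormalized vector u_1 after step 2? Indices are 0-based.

Step 1: u_0 = a_0 = (0, -4, 1).
Step 2: u_1 = a_1 − (15/17)·u_0 = (-4, 9/17, 36/17).

u_1 = (-4, 9/17, 36/17)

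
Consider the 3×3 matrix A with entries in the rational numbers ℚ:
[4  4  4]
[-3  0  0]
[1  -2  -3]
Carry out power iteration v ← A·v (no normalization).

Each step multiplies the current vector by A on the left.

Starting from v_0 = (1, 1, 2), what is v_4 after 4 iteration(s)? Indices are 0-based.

v_0 = (1, 1, 2).
v_1 = A·v_0 = (16, -3, -7).
v_2 = A·v_1 = (24, -48, 43).
v_3 = A·v_2 = (76, -72, -9).
v_4 = A·v_3 = (-20, -228, 247).

v_4 = (-20, -228, 247)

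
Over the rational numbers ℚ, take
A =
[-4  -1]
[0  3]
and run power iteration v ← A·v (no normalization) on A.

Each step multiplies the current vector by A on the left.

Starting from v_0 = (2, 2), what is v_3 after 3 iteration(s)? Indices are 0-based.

v_0 = (2, 2).
v_1 = A·v_0 = (-10, 6).
v_2 = A·v_1 = (34, 18).
v_3 = A·v_2 = (-154, 54).

v_3 = (-154, 54)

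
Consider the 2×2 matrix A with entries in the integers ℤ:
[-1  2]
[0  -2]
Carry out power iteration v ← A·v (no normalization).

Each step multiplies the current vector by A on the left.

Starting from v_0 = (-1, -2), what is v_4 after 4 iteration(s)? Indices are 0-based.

v_0 = (-1, -2).
v_1 = A·v_0 = (-3, 4).
v_2 = A·v_1 = (11, -8).
v_3 = A·v_2 = (-27, 16).
v_4 = A·v_3 = (59, -32).

v_4 = (59, -32)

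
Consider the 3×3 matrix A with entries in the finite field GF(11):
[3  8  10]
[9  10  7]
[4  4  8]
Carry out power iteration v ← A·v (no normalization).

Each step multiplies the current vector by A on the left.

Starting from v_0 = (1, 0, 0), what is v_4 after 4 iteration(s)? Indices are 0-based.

v_4 = (5, 3, 10)

v_0 = (1, 0, 0).
v_1 = A·v_0 = (3, 9, 4).
v_2 = A·v_1 = (0, 2, 3).
v_3 = A·v_2 = (2, 8, 10).
v_4 = A·v_3 = (5, 3, 10).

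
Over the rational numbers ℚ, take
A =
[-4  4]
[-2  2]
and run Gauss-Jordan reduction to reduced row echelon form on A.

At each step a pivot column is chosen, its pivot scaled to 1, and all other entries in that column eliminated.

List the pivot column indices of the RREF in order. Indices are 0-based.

pivot(0,0)=-4: scale R0 → (1, -1)
  clear (1,0): R1 −= (-2)R0 → (0, 0)
col 1: no nonzero at/below row 1; advance.

pivot columns: 0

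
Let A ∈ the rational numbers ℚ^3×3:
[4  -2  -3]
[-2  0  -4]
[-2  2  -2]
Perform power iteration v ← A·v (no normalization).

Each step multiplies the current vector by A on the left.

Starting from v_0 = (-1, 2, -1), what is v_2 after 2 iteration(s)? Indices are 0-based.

v_2 = (-56, -22, 6)

v_0 = (-1, 2, -1).
v_1 = A·v_0 = (-5, 6, 8).
v_2 = A·v_1 = (-56, -22, 6).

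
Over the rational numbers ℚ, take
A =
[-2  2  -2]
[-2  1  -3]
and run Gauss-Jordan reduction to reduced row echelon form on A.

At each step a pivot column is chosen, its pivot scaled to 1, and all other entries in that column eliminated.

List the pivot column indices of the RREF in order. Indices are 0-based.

pivot(0,0)=-2: scale R0 → (1, -1, 1)
  clear (1,0): R1 −= (-2)R0 → (0, -1, -1)
pivot(1,1)=-1: scale R1 → (0, 1, 1)
  clear (0,1): R0 −= (-1)R1 → (1, 0, 2)

pivot columns: 0, 1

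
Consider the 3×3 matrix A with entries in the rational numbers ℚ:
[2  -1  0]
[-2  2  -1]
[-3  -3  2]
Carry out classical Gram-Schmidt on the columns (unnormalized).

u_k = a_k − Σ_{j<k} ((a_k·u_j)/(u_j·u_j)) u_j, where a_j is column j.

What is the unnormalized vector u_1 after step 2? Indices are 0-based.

u_1 = (-23/17, 40/17, -42/17)

Step 1: u_0 = a_0 = (2, -2, -3).
Step 2: u_1 = a_1 − (3/17)·u_0 = (-23/17, 40/17, -42/17).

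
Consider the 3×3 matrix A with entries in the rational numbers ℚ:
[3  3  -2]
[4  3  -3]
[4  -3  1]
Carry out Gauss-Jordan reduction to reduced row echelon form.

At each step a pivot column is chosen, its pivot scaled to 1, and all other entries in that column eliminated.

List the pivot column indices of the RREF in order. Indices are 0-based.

pivot(0,0)=3: scale R0 → (1, 1, -2/3)
  clear (1,0): R1 −= (4)R0 → (0, -1, -1/3)
  clear (2,0): R2 −= (4)R0 → (0, -7, 11/3)
pivot(1,1)=-1: scale R1 → (0, 1, 1/3)
  clear (0,1): R0 −= (1)R1 → (1, 0, -1)
  clear (2,1): R2 −= (-7)R1 → (0, 0, 6)
pivot(2,2)=6: scale R2 → (0, 0, 1)
  clear (0,2): R0 −= (-1)R2 → (1, 0, 0)
  clear (1,2): R1 −= (1/3)R2 → (0, 1, 0)

pivot columns: 0, 1, 2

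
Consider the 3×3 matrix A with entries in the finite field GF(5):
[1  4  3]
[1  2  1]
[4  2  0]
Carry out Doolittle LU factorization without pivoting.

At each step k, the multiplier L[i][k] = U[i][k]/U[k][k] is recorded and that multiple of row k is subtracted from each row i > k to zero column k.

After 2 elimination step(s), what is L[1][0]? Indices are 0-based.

Step 1: pivot at (0,0) is 1.
  row1 ← row1 − (1)·row0  ⇒  L[1][0]=1, U row1=(0, 3, 3)
  row2 ← row2 − (4)·row0  ⇒  L[2][0]=4, U row2=(0, 1, 3)
Step 2: pivot at (1,1) is 3.
  row2 ← row2 − (2)·row1  ⇒  L[2][1]=2, U row2=(0, 0, 2)

L[1][0] = 1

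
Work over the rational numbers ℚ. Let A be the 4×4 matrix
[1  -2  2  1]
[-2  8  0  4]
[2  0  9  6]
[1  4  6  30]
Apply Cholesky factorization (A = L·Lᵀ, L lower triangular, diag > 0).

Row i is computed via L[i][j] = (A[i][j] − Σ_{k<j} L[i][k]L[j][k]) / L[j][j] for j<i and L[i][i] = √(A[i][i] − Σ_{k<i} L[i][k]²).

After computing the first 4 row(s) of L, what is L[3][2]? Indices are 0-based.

L[3][2] = -2

Step 1: L[0][0] = √(1) = 1.
  L[1][0] = (-2) / L[0][0] = -2.
Step 2: L[1][1] = √(4) = 2.
  L[2][0] = (2) / L[0][0] = 2.
  L[2][1] = (4) / L[1][1] = 2.
Step 3: L[2][2] = √(1) = 1.
  L[3][0] = (1) / L[0][0] = 1.
  L[3][1] = (6) / L[1][1] = 3.
  L[3][2] = (-2) / L[2][2] = -2.
Step 4: L[3][3] = √(16) = 4.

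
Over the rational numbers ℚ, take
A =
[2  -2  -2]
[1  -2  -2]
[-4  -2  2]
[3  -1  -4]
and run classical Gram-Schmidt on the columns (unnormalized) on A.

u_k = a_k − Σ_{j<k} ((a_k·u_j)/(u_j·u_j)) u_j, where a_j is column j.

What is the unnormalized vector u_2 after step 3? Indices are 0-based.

Step 1: u_0 = a_0 = (2, 1, -4, 3).
Step 2: u_1 = a_1 − (-1/30)·u_0 = (-29/15, -59/30, -32/15, -9/10).
Step 3: u_2 = a_2 − (-13/15)·u_0 − (214/389)·u_1 = (310/389, -20/389, -114/389, -352/389).

u_2 = (310/389, -20/389, -114/389, -352/389)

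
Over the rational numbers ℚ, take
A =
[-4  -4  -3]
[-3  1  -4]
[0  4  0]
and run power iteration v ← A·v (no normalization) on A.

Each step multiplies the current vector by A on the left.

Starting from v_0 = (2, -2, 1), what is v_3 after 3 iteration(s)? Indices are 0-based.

v_0 = (2, -2, 1).
v_1 = A·v_0 = (-3, -12, -8).
v_2 = A·v_1 = (84, 29, -48).
v_3 = A·v_2 = (-308, -31, 116).

v_3 = (-308, -31, 116)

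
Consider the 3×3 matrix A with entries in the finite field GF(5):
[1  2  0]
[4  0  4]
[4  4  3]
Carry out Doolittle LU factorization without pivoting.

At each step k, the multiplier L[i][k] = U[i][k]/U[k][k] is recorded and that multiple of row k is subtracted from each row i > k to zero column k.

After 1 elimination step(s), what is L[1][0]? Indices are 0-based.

L[1][0] = 4

[col 0] pivot 1
  R1 -= 4*R0 → (0, 2, 4)  (L[1][0] := 4)
  R2 -= 4*R0 → (0, 1, 3)  (L[2][0] := 4)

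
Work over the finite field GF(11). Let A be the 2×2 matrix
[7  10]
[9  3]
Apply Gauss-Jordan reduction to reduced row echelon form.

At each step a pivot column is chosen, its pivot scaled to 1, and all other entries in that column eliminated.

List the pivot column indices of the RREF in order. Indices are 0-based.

step 1: normalize row 0 (÷7) = (1, 3)
  row 1: subtract 9×row0 = (0, 9)
step 2: normalize row 1 (÷9) = (0, 1)
  row 0: subtract 3×row1 = (1, 0)

pivot columns: 0, 1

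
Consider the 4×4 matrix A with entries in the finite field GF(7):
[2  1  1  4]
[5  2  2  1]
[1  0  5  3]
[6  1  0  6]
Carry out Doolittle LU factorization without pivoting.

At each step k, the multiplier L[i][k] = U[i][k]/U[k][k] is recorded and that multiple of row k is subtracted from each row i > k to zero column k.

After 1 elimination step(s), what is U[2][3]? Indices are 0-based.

Step 1: pivot at (0,0) is 2.
  row1 ← row1 − (6)·row0  ⇒  L[1][0]=6, U row1=(0, 3, 3, 5)
  row2 ← row2 − (4)·row0  ⇒  L[2][0]=4, U row2=(0, 3, 1, 1)
  row3 ← row3 − (3)·row0  ⇒  L[3][0]=3, U row3=(0, 5, 4, 1)

U[2][3] = 1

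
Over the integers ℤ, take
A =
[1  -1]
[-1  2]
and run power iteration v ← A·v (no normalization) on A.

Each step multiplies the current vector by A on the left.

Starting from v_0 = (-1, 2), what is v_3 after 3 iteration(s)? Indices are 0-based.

v_3 = (-21, 34)

v_0 = (-1, 2).
v_1 = A·v_0 = (-3, 5).
v_2 = A·v_1 = (-8, 13).
v_3 = A·v_2 = (-21, 34).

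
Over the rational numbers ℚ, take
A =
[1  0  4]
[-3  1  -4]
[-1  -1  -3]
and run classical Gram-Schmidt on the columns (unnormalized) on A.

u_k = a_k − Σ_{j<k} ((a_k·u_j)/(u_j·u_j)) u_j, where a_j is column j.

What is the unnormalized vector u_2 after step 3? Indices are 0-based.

u_2 = (2, 1/2, 1/2)

Step 1: u_0 = a_0 = (1, -3, -1).
Step 2: u_1 = a_1 − (-2/11)·u_0 = (2/11, 5/11, -13/11).
Step 3: u_2 = a_2 − (19/11)·u_0 − (3/2)·u_1 = (2, 1/2, 1/2).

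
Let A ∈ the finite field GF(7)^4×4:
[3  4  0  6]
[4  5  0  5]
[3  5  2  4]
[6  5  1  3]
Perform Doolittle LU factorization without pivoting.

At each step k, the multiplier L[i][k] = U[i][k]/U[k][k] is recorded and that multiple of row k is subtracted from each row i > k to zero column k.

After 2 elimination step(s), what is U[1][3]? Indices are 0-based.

[col 0] pivot 3
  R1 -= 6*R0 → (0, 2, 0, 4)  (L[1][0] := 6)
  R2 -= 1*R0 → (0, 1, 2, 5)  (L[2][0] := 1)
  R3 -= 2*R0 → (0, 4, 1, 5)  (L[3][0] := 2)
[col 1] pivot 2
  R2 -= 4*R1 → (0, 0, 2, 3)  (L[2][1] := 4)
  R3 -= 2*R1 → (0, 0, 1, 4)  (L[3][1] := 2)

U[1][3] = 4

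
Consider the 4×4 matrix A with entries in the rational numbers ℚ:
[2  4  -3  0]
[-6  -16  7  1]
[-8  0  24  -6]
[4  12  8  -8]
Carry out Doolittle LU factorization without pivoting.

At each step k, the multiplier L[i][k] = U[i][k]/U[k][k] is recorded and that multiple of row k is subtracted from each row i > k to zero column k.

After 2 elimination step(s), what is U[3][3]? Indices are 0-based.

[col 0] pivot 2
  R1 -= -3*R0 → (0, -4, -2, 1)  (L[1][0] := -3)
  R2 -= -4*R0 → (0, 16, 12, -6)  (L[2][0] := -4)
  R3 -= 2*R0 → (0, 4, 14, -8)  (L[3][0] := 2)
[col 1] pivot -4
  R2 -= -4*R1 → (0, 0, 4, -2)  (L[2][1] := -4)
  R3 -= -1*R1 → (0, 0, 12, -7)  (L[3][1] := -1)

U[3][3] = -7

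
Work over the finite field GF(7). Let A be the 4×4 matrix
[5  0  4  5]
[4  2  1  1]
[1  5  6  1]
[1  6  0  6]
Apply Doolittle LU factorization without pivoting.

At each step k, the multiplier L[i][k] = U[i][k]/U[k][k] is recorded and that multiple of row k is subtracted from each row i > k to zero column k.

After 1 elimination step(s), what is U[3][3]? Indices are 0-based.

U[3][3] = 5

Step 1: pivot at (0,0) is 5.
  row1 ← row1 − (5)·row0  ⇒  L[1][0]=5, U row1=(0, 2, 2, 4)
  row2 ← row2 − (3)·row0  ⇒  L[2][0]=3, U row2=(0, 5, 1, 0)
  row3 ← row3 − (3)·row0  ⇒  L[3][0]=3, U row3=(0, 6, 2, 5)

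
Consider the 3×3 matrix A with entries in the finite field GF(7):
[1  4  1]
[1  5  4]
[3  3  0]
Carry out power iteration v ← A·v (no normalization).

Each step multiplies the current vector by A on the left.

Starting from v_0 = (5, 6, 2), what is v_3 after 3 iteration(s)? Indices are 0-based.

v_0 = (5, 6, 2).
v_1 = A·v_0 = (3, 1, 5).
v_2 = A·v_1 = (5, 0, 5).
v_3 = A·v_2 = (3, 4, 1).

v_3 = (3, 4, 1)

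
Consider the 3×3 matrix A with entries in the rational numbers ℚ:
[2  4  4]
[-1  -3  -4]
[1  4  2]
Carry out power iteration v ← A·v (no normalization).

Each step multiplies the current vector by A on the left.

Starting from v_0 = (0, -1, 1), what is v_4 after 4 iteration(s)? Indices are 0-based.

v_0 = (0, -1, 1).
v_1 = A·v_0 = (0, -1, -2).
v_2 = A·v_1 = (-12, 11, -8).
v_3 = A·v_2 = (-12, 11, 16).
v_4 = A·v_3 = (84, -85, 64).

v_4 = (84, -85, 64)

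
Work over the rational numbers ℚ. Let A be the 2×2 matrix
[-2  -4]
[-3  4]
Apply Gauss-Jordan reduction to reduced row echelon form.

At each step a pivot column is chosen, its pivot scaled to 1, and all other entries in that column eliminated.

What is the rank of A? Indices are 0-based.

rank = 2

pivot(0,0)=-2: scale R0 → (1, 2)
  clear (1,0): R1 −= (-3)R0 → (0, 10)
pivot(1,1)=10: scale R1 → (0, 1)
  clear (0,1): R0 −= (2)R1 → (1, 0)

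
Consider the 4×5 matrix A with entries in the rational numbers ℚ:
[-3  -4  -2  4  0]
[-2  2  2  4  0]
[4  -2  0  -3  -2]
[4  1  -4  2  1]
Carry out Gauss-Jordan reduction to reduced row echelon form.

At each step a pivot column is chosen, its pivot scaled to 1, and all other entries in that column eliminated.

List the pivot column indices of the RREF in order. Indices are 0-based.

pivot(0,0)=-3: scale R0 → (1, 4/3, 2/3, -4/3, 0)
  clear (1,0): R1 −= (-2)R0 → (0, 14/3, 10/3, 4/3, 0)
  clear (2,0): R2 −= (4)R0 → (0, -22/3, -8/3, 7/3, -2)
  clear (3,0): R3 −= (4)R0 → (0, -13/3, -20/3, 22/3, 1)
pivot(1,1)=14/3: scale R1 → (0, 1, 5/7, 2/7, 0)
  clear (0,1): R0 −= (4/3)R1 → (1, 0, -2/7, -12/7, 0)
  clear (2,1): R2 −= (-22/3)R1 → (0, 0, 18/7, 31/7, -2)
  clear (3,1): R3 −= (-13/3)R1 → (0, 0, -25/7, 60/7, 1)
pivot(2,2)=18/7: scale R2 → (0, 0, 1, 31/18, -7/9)
  clear (0,2): R0 −= (-2/7)R2 → (1, 0, 0, -11/9, -2/9)
  clear (1,2): R1 −= (5/7)R2 → (0, 1, 0, -17/18, 5/9)
  clear (3,2): R3 −= (-25/7)R2 → (0, 0, 0, 265/18, -16/9)
pivot(3,3)=265/18: scale R3 → (0, 0, 0, 1, -32/265)
  clear (0,3): R0 −= (-11/9)R3 → (1, 0, 0, 0, -98/265)
  clear (1,3): R1 −= (-17/18)R3 → (0, 1, 0, 0, 117/265)
  clear (2,3): R2 −= (31/18)R3 → (0, 0, 1, 0, -151/265)

pivot columns: 0, 1, 2, 3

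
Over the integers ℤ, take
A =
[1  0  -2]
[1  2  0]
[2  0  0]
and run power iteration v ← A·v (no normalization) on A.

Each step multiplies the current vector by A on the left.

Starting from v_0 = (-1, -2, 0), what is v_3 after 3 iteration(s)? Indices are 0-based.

v_3 = (7, -19, 6)

v_0 = (-1, -2, 0).
v_1 = A·v_0 = (-1, -5, -2).
v_2 = A·v_1 = (3, -11, -2).
v_3 = A·v_2 = (7, -19, 6).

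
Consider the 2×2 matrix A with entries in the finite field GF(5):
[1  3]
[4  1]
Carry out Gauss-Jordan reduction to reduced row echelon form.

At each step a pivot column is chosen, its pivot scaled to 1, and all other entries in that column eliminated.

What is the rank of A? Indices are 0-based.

rank = 2

step 1: normalize row 0 (÷1) = (1, 3)
  row 1: subtract 4×row0 = (0, 4)
step 2: normalize row 1 (÷4) = (0, 1)
  row 0: subtract 3×row1 = (1, 0)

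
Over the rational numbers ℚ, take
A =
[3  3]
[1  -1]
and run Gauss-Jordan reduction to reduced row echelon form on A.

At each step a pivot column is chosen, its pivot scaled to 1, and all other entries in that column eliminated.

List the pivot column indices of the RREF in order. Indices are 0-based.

pivot columns: 0, 1

pivot(0,0)=3: scale R0 → (1, 1)
  clear (1,0): R1 −= (1)R0 → (0, -2)
pivot(1,1)=-2: scale R1 → (0, 1)
  clear (0,1): R0 −= (1)R1 → (1, 0)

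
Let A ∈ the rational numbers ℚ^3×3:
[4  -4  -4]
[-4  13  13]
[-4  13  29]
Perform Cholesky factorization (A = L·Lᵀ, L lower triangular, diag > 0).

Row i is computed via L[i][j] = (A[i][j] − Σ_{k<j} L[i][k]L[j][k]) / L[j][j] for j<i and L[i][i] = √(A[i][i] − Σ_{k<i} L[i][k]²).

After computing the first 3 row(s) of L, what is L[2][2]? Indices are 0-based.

Step 1: L[0][0] = √(4) = 2.
  L[1][0] = (-4) / L[0][0] = -2.
Step 2: L[1][1] = √(9) = 3.
  L[2][0] = (-4) / L[0][0] = -2.
  L[2][1] = (9) / L[1][1] = 3.
Step 3: L[2][2] = √(16) = 4.

L[2][2] = 4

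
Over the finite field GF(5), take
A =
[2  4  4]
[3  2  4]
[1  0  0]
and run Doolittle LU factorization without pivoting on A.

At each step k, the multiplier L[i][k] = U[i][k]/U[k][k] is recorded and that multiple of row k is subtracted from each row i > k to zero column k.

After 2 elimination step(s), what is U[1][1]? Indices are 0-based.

k=0: U[0][0]=2
  eliminate (1,0): mult=4, new row 1: (0, 1, 3); set L[1][0]=4
  eliminate (2,0): mult=3, new row 2: (0, 3, 3); set L[2][0]=3
k=1: U[1][1]=1
  eliminate (2,1): mult=3, new row 2: (0, 0, 4); set L[2][1]=3

U[1][1] = 1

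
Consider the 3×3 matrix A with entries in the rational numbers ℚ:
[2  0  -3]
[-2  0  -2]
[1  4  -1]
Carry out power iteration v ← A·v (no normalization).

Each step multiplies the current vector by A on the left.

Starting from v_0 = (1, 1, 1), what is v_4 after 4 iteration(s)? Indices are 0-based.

v_4 = (121, -36, 332)

v_0 = (1, 1, 1).
v_1 = A·v_0 = (-1, -4, 4).
v_2 = A·v_1 = (-14, -6, -21).
v_3 = A·v_2 = (35, 70, -17).
v_4 = A·v_3 = (121, -36, 332).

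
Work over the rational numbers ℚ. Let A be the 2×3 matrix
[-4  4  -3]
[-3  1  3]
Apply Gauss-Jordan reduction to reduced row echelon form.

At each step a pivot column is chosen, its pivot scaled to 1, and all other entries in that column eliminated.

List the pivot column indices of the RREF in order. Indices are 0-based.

pivot columns: 0, 1

step 1: normalize row 0 (÷-4) = (1, -1, 3/4)
  row 1: subtract -3×row0 = (0, -2, 21/4)
step 2: normalize row 1 (÷-2) = (0, 1, -21/8)
  row 0: subtract -1×row1 = (1, 0, -15/8)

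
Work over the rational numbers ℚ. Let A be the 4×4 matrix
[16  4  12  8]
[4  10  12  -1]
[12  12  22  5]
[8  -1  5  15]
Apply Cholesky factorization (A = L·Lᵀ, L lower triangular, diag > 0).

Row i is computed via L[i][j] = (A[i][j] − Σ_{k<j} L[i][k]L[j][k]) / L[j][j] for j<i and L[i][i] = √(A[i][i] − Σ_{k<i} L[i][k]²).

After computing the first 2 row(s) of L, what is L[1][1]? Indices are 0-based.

L[1][1] = 3

Step 1: L[0][0] = √(16) = 4.
  L[1][0] = (4) / L[0][0] = 1.
Step 2: L[1][1] = √(9) = 3.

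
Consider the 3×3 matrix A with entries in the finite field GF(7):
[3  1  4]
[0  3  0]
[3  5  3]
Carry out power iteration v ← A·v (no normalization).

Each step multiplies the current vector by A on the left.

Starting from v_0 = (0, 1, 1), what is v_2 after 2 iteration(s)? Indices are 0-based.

v_2 = (1, 2, 5)

v_0 = (0, 1, 1).
v_1 = A·v_0 = (5, 3, 1).
v_2 = A·v_1 = (1, 2, 5).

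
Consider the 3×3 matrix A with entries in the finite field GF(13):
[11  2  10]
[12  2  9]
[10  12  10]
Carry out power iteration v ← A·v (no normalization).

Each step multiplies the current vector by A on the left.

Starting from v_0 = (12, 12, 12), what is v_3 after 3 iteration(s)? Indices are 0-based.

v_0 = (12, 12, 12).
v_1 = A·v_0 = (3, 3, 7).
v_2 = A·v_1 = (5, 1, 6).
v_3 = A·v_2 = (0, 12, 5).

v_3 = (0, 12, 5)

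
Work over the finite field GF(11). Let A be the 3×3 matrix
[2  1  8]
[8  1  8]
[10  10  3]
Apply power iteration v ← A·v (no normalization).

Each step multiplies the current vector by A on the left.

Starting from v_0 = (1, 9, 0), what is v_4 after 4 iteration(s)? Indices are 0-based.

v_4 = (7, 5, 0)

v_0 = (1, 9, 0).
v_1 = A·v_0 = (0, 6, 1).
v_2 = A·v_1 = (3, 3, 8).
v_3 = A·v_2 = (7, 3, 7).
v_4 = A·v_3 = (7, 5, 0).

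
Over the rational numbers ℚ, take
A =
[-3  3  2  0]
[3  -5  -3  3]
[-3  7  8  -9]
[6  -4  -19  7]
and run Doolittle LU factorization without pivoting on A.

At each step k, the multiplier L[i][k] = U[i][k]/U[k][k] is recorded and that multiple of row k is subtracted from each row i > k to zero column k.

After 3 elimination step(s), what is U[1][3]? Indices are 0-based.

U[1][3] = 3

Step 1: pivot at (0,0) is -3.
  row1 ← row1 − (-1)·row0  ⇒  L[1][0]=-1, U row1=(0, -2, -1, 3)
  row2 ← row2 − (1)·row0  ⇒  L[2][0]=1, U row2=(0, 4, 6, -9)
  row3 ← row3 − (-2)·row0  ⇒  L[3][0]=-2, U row3=(0, 2, -15, 7)
Step 2: pivot at (1,1) is -2.
  row2 ← row2 − (-2)·row1  ⇒  L[2][1]=-2, U row2=(0, 0, 4, -3)
  row3 ← row3 − (-1)·row1  ⇒  L[3][1]=-1, U row3=(0, 0, -16, 10)
Step 3: pivot at (2,2) is 4.
  row3 ← row3 − (-4)·row2  ⇒  L[3][2]=-4, U row3=(0, 0, 0, -2)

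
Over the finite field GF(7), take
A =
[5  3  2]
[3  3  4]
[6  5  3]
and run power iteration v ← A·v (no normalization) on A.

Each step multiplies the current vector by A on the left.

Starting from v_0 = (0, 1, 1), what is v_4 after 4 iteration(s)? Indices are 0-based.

v_4 = (5, 5, 4)

v_0 = (0, 1, 1).
v_1 = A·v_0 = (5, 0, 1).
v_2 = A·v_1 = (6, 5, 5).
v_3 = A·v_2 = (6, 4, 6).
v_4 = A·v_3 = (5, 5, 4).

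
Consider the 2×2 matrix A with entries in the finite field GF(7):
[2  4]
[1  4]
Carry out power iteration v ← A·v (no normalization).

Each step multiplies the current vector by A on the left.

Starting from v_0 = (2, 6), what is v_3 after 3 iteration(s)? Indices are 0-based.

v_3 = (1, 2)

v_0 = (2, 6).
v_1 = A·v_0 = (0, 5).
v_2 = A·v_1 = (6, 6).
v_3 = A·v_2 = (1, 2).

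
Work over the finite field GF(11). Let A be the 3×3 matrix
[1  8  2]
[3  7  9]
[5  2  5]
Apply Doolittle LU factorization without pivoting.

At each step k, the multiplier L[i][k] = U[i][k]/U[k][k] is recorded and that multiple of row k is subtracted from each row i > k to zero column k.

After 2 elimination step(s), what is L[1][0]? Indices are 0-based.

[col 0] pivot 1
  R1 -= 3*R0 → (0, 5, 3)  (L[1][0] := 3)
  R2 -= 5*R0 → (0, 6, 6)  (L[2][0] := 5)
[col 1] pivot 5
  R2 -= 10*R1 → (0, 0, 9)  (L[2][1] := 10)

L[1][0] = 3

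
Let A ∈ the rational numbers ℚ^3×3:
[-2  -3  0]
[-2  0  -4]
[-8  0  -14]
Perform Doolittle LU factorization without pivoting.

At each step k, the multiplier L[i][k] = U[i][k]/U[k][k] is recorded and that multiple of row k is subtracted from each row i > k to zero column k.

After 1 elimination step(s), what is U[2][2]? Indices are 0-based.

U[2][2] = -14

Step 1: pivot at (0,0) is -2.
  row1 ← row1 − (1)·row0  ⇒  L[1][0]=1, U row1=(0, 3, -4)
  row2 ← row2 − (4)·row0  ⇒  L[2][0]=4, U row2=(0, 12, -14)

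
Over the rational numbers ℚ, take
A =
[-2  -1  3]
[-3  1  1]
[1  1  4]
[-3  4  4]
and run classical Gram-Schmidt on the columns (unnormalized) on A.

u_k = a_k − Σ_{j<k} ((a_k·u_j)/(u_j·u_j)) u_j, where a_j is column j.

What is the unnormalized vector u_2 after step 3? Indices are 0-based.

Step 1: u_0 = a_0 = (-2, -3, 1, -3).
Step 2: u_1 = a_1 − (-12/23)·u_0 = (-47/23, -13/23, 35/23, 56/23).
Step 3: u_2 = a_2 − (-17/23)·u_0 − (210/293)·u_1 = (875/293, -238/293, 1069/293, 11/293).

u_2 = (875/293, -238/293, 1069/293, 11/293)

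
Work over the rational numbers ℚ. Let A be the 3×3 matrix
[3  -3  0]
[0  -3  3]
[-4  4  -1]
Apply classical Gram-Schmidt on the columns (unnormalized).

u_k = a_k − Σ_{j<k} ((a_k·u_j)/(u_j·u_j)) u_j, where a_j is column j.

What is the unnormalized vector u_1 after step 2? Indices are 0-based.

Step 1: u_0 = a_0 = (3, 0, -4).
Step 2: u_1 = a_1 − (-1)·u_0 = (0, -3, 0).

u_1 = (0, -3, 0)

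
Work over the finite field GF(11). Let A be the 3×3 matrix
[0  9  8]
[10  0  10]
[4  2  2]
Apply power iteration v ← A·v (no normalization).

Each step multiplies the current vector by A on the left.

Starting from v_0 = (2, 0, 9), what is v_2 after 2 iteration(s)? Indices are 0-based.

v_2 = (10, 1, 10)

v_0 = (2, 0, 9).
v_1 = A·v_0 = (6, 0, 4).
v_2 = A·v_1 = (10, 1, 10).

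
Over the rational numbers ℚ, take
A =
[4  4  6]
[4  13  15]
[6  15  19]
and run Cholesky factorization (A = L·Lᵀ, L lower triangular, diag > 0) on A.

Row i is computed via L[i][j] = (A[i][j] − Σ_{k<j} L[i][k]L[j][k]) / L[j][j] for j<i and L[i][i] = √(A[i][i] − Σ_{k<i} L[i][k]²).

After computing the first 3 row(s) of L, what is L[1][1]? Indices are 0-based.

L[1][1] = 3

Step 1: L[0][0] = √(4) = 2.
  L[1][0] = (4) / L[0][0] = 2.
Step 2: L[1][1] = √(9) = 3.
  L[2][0] = (6) / L[0][0] = 3.
  L[2][1] = (9) / L[1][1] = 3.
Step 3: L[2][2] = √(1) = 1.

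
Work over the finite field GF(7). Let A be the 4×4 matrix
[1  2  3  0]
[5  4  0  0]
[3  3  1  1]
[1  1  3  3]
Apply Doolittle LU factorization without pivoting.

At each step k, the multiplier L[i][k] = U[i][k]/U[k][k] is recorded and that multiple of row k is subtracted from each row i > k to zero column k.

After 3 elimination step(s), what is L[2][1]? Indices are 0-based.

Step 1: pivot at (0,0) is 1.
  row1 ← row1 − (5)·row0  ⇒  L[1][0]=5, U row1=(0, 1, 6, 0)
  row2 ← row2 − (3)·row0  ⇒  L[2][0]=3, U row2=(0, 4, 6, 1)
  row3 ← row3 − (1)·row0  ⇒  L[3][0]=1, U row3=(0, 6, 0, 3)
Step 2: pivot at (1,1) is 1.
  row2 ← row2 − (4)·row1  ⇒  L[2][1]=4, U row2=(0, 0, 3, 1)
  row3 ← row3 − (6)·row1  ⇒  L[3][1]=6, U row3=(0, 0, 6, 3)
Step 3: pivot at (2,2) is 3.
  row3 ← row3 − (2)·row2  ⇒  L[3][2]=2, U row3=(0, 0, 0, 1)

L[2][1] = 4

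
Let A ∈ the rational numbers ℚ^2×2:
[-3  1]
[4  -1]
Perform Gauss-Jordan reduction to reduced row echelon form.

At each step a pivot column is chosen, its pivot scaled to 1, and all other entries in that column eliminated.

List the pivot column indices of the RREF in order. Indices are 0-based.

[1] R0 /= -3  ⇒  (1, -1/3)
     R1 -= 4·R0  ⇒  (0, 1/3)
[2] R1 /= 1/3  ⇒  (0, 1)
     R0 -= -1/3·R1  ⇒  (1, 0)

pivot columns: 0, 1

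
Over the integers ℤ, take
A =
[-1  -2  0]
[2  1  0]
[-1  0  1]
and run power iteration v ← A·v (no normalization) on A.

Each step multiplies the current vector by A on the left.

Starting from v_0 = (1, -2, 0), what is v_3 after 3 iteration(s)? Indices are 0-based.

v_3 = (-9, 0, -1)

v_0 = (1, -2, 0).
v_1 = A·v_0 = (3, 0, -1).
v_2 = A·v_1 = (-3, 6, -4).
v_3 = A·v_2 = (-9, 0, -1).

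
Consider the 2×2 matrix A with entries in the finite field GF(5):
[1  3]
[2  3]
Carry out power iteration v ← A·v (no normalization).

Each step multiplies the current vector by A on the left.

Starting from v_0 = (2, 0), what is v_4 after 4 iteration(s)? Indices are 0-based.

v_0 = (2, 0).
v_1 = A·v_0 = (2, 4).
v_2 = A·v_1 = (4, 1).
v_3 = A·v_2 = (2, 1).
v_4 = A·v_3 = (0, 2).

v_4 = (0, 2)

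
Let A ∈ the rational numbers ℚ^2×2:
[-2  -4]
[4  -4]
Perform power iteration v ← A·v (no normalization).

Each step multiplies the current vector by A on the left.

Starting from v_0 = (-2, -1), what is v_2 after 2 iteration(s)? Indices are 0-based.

v_2 = (0, 48)

v_0 = (-2, -1).
v_1 = A·v_0 = (8, -4).
v_2 = A·v_1 = (0, 48).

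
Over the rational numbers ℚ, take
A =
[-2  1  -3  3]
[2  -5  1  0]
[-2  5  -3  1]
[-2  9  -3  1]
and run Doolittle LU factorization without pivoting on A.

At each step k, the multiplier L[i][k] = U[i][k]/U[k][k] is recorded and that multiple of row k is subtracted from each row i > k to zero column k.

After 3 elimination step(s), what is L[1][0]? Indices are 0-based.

[col 0] pivot -2
  R1 -= -1*R0 → (0, -4, -2, 3)  (L[1][0] := -1)
  R2 -= 1*R0 → (0, 4, 0, -2)  (L[2][0] := 1)
  R3 -= 1*R0 → (0, 8, 0, -2)  (L[3][0] := 1)
[col 1] pivot -4
  R2 -= -1*R1 → (0, 0, -2, 1)  (L[2][1] := -1)
  R3 -= -2*R1 → (0, 0, -4, 4)  (L[3][1] := -2)
[col 2] pivot -2
  R3 -= 2*R2 → (0, 0, 0, 2)  (L[3][2] := 2)

L[1][0] = -1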